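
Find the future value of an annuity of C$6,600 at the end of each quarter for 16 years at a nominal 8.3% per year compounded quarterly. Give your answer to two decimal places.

C$865,968.61

With 4 periods per year: i = 0.02075, n = 64.
FV = PMT · [(1+i)^n − 1] / i = 6600 · 131.207365 = 865,968.6114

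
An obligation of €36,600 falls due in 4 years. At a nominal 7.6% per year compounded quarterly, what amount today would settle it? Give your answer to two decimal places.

i = 0.076/4 = 0.019 per quarter; n = 4·4 = 16.
Discount factor = (1+0.019)^(−16) = 0.739968; PV = 36,600 × 0.739968 = 27,082.8361

€27,082.84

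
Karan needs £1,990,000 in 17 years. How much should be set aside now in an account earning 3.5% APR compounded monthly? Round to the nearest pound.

£1,098,560

With 12 periods per year: i = 0.00291667, n = 204.
Discount factor = (1+0.00291667)^(−204) = 0.552040; PV = 1,990,000 × 0.552040 = 1,098,560.4749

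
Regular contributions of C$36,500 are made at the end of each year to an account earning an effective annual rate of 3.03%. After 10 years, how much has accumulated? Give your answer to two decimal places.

C$419,010.16

FV = PMT · [(1+i)^n − 1] / i = 36500 · 11.479730 = 419,010.1622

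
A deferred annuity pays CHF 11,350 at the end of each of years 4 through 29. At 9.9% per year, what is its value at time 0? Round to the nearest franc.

PV at t=3 (ordinary 26-year annuity): 11350 × a(26|0.099) = 11350 × 9.233200 = 104,796.8177
Discount back 3 years: 104,796.8177 × (1+0.099)^(−3) = 104,796.8177 × 0.753368 = 78,950.5241

CHF 78,951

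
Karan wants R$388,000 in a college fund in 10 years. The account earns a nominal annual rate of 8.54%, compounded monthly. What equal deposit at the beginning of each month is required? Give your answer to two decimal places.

R$2,043.14

With 12 periods per year: i = 0.00711667, n = 120.
PMT = 388000 / ( [(1+0.00711667)^120 − 1] / 0.00711667 × (1+i) ) = 388000 / 189.903572 = 2,043.1422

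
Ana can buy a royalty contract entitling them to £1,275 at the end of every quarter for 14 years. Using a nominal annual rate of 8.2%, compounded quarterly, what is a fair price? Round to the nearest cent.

£42,232.03

With 4 periods per year: i = 0.0205, n = 56.
PV = 1275 × [1 − (1+0.0205)^(−56)] / 0.0205 = 1275 × 33.123160 = 42,232.0296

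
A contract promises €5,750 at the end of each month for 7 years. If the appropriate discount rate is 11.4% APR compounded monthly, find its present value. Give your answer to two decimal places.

i = 0.114/12 = 0.0095 per month; n = 7·12 = 84.
PV = PMT · [1 − (1+i)^(−n)] / i = 5750 · 57.691834 = 331,728.0446

€331,728.04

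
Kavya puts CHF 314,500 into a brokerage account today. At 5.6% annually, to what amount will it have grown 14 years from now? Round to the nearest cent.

314,500 × (1+0.056)^14 = 314,500 × 2.144346 = 674,396.8057

CHF 674,396.81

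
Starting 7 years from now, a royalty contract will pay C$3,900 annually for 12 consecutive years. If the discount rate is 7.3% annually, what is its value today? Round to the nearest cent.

Value one period before first payment (t=6): 3900 × [1 − (1+0.073)^(−12)] / 0.073 = 3900 × 7.817233 = 30,487.2103
PV₀ = 30,487.2103 / (1+0.073)^6 = 30,487.2103 / 1.526154 = 19,976.4979

C$19,976.50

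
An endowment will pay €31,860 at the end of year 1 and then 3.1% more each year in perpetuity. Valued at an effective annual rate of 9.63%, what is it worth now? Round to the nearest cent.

PV = PMT / (i − g) = 31860 / (0.0963 − 0.031) = 31860 / 0.065300 = 487,901.9908

€487,901.99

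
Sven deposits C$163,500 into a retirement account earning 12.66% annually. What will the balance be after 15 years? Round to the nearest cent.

C$977,381.15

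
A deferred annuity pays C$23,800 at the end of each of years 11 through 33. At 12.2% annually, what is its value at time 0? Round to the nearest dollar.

C$57,331

Value one period before first payment (t=10): 23800 × [1 − (1+0.122)^(−23)] / 0.122 = 23800 × 7.616218 = 181,265.9961
Discount back 10 years: 181,265.9961 × (1+0.122)^(−10) = 181,265.9961 × 0.316280 = 57,330.7697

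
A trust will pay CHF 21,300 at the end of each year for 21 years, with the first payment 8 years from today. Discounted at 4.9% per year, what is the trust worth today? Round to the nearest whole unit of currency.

CHF 197,110

Value one period before first payment (t=7): 21300 × [1 − (1+0.049)^(−21)] / 0.049 = 21300 × 12.934756 = 275,510.2962
PV₀ = 275,510.2962 / (1+0.049)^7 = 275,510.2962 / 1.397747 = 197,110.3442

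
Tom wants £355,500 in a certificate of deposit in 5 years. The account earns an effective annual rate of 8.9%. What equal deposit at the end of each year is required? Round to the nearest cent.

PMT = 355500 / ( [(1+0.089)^5 − 1] / 0.089 ) = 355500 / 5.972798 = 59,519.8472

£59,519.85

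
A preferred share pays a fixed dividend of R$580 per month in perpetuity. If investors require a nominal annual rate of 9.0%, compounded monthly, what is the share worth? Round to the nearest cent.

R$77,333.33

Periodic rate i = 0.09/12 = 0.0075.
PV = C/r = 580/0.0075 = 77,333.3333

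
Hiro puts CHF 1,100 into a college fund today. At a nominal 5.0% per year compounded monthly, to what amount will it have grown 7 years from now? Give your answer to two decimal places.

CHF 1,559.84

Periodic rate i = 0.05/12 = 0.00416667; n = 7 × 12 = 84 periods.
FV = 1,100 × (1 + 0.00416667)^84 = 1,559.8397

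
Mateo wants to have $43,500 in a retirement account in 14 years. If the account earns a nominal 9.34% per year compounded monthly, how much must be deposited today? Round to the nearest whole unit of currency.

$11,825

Periodic rate i = 0.0934/12 = 0.00778333; n = 14 × 12 = 168 periods.
PV = 43,500 / (1 + 0.00778333)^168 = 43,500 / 3.678619 = 11,825.0886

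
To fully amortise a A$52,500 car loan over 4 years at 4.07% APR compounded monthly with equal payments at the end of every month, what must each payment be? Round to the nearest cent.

A$1,187.05

i = 0.0407/12 = 0.00339167 per month; n = 4·12 = 48.
Annuity-PV factor = 44.227451; PMT = 52500 / 44.227451 = 1,187.0456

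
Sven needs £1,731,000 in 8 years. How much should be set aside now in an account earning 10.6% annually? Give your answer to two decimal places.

£773,136.28

PV = 1,731,000 / (1 + 0.106)^8 = 1,731,000 / 2.238933 = 773,136.2778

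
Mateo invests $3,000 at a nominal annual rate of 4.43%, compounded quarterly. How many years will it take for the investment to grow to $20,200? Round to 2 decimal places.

43.29 years

Periodic rate i = 0.0443/4 = 0.011075.
n = ln(20200/3000) / ln(1+0.011075) = ln(6.73333) / 0.011014 = 173.1478 quarters
= 173.1478/4 years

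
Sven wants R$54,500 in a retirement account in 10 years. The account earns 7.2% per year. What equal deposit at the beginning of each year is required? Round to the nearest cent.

R$3,645.02

FV-annuity factor × (1+i) = 14.951889; PMT = 54500 / 14.951889 = 3,645.0243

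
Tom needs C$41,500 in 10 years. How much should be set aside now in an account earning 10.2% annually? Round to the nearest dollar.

PV = FV·(1+i)^(−n) = 41,500 × 0.378603 = 15,712.0246

C$15,712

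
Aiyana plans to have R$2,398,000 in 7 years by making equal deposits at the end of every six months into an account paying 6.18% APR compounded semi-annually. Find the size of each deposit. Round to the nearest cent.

R$139,492.43

Periodic rate i = 0.0618/2 = 0.0309; n = 7 × 2 = 14 periods.
PMT = 2.398e+06 / ( [(1+0.0309)^14 − 1] / 0.0309 ) = 2.398e+06 / 17.190897 = 139,492.4319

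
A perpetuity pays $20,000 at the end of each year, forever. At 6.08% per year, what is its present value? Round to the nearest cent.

$328,947.37

PV = PMT / i = 20000 / 0.0608 = 328,947.3684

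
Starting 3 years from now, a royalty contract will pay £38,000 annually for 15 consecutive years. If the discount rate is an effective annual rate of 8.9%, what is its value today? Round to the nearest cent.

Value one period before first payment (t=2): 38000 × [1 − (1+0.089)^(−15)] / 0.089 = 38000 × 8.108495 = 308,122.8030
PV₀ = 308,122.8030 / (1+0.089)^2 = 308,122.8030 / 1.185921 = 259,817.3091

£259,817.31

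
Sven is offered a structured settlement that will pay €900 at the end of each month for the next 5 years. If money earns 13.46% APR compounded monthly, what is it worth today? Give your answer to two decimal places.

€39,148.74

Periodic rate i = 0.1346/12 = 0.0112167; n = 5 × 12 = 60 periods.
PV = PMT · [1 − (1+i)^(−n)] / i = 900 · 43.498603 = 39,148.7427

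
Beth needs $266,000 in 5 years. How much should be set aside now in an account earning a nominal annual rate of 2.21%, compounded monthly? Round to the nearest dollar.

i = 0.0221/12 = 0.00184167 per month; n = 5·12 = 60.
PV = FV·(1+i)^(−n) = 266,000 × 0.895477 = 238,196.9699

$238,197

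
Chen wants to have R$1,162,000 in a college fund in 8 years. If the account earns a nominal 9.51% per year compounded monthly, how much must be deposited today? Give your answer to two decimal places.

R$544,624.61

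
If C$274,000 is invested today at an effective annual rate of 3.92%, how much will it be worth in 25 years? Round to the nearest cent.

274,000 × (1+0.0392)^25 = 274,000 × 2.615041 = 716,521.1503

C$716,521.15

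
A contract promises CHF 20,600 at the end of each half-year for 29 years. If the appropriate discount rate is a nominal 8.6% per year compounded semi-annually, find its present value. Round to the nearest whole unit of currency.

i = 0.086/2 = 0.043 per half-year; n = 29·2 = 58.
Annuity factor a(58|0.043) = 21.232601; PV = 20600 × 21.232601 = 437,391.5750

CHF 437,392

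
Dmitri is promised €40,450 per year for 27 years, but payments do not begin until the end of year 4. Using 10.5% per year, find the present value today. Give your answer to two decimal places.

Value one period before first payment (t=3): 40450 × [1 − (1+0.105)^(−27)] / 0.105 = 40450 × 8.881079 = 359,239.6294
PV₀ = 359,239.6294 / (1+0.105)^3 = 359,239.6294 / 1.349233 = 266,254.7753

€266,254.78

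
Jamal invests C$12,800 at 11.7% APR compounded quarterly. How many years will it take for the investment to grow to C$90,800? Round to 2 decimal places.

Periodic rate i = 0.117/4 = 0.02925.
n = ln(90800/12800) / ln(1+0.02925) = ln(7.09375) / 0.028830 = 67.9566 quarters
= 67.9566/4 years

16.99 years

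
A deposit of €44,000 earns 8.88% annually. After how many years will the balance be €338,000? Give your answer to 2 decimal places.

n = ln(338000/44000) / ln(1+0.0888) = ln(7.68182) / 0.085076 = 23.9651 years

23.97 years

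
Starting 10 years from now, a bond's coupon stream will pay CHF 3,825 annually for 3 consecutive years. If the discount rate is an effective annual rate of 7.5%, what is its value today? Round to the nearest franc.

Value one period before first payment (t=9): 3825 × [1 − (1+0.075)^(−3)] / 0.075 = 3825 × 2.600526 = 9,947.0110
Discount back 9 years: 9,947.0110 × (1+0.075)^(−9) = 9,947.0110 × 0.521583 = 5,188.1965

CHF 5,188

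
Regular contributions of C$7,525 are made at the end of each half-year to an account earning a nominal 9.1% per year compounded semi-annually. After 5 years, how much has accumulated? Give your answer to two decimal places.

C$92,684.17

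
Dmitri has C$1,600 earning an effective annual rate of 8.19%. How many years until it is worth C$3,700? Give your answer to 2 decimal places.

10.65 years

(1+i)^n = 3700/1600 = 2.31250, so n = ln 2.31250 / ln 1.0819 = 10.6497 years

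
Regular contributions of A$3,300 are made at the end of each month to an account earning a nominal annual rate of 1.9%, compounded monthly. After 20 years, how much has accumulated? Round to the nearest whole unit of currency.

A$962,583

i = 0.019/12 = 0.00158333 per month; n = 20·12 = 240.
Accumulation factor s(240|0.00158333) = 291.691715; FV = 3300 × 291.691715 = 962,582.6593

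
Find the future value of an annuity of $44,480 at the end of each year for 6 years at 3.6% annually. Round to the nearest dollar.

$292,084

FV = 44480 × [(1+0.036)^6 − 1] / 0.036 = 44480 × 6.566630 = 292,083.7014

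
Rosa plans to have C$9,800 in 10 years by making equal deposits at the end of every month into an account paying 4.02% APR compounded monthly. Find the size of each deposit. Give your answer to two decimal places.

Periodic rate i = 0.0402/12 = 0.00335; n = 10 × 12 = 120 periods.
FV-annuity factor = 147.405188; PMT = 9800 / 147.405188 = 66.4834

C$66.48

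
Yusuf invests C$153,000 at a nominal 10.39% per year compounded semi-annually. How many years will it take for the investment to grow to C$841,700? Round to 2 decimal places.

16.83 years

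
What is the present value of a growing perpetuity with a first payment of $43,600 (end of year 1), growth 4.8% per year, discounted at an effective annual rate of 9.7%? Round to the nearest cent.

PV = PMT / (i − g) = 43600 / (0.097 − 0.048) = 43600 / 0.049000 = 889,795.9184

$889,795.92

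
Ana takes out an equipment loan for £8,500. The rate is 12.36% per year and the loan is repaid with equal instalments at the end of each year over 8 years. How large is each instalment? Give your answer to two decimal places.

£1,732.65

Annuity-PV factor = 4.905774; PMT = 8500 / 4.905774 = 1,732.6520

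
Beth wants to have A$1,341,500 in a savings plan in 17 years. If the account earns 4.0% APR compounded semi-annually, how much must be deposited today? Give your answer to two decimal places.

A$684,202.78

Periodic rate i = 0.04/2 = 0.02; n = 17 × 2 = 34 periods.
Discount factor = (1+0.02)^(−34) = 0.510028; PV = 1,341,500 × 0.510028 = 684,202.7842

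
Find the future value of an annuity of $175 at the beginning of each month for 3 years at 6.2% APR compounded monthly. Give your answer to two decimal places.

$6,940.12

Periodic rate i = 0.062/12 = 0.00516667; n = 3 × 12 = 36 periods.
Accumulation factor s(36|0.00516667) × (1+i) = 39.657844; FV = 175 × 39.657844 = 6,940.1227
(Beginning-of-period payments → annuity-due factor ×(1+i).)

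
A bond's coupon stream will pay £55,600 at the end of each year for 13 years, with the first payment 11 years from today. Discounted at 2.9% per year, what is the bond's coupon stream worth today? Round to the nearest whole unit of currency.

£447,135

Value one period before first payment (t=10): 55600 × [1 − (1+0.029)^(−13)] / 0.029 = 55600 × 10.703291 = 595,102.9709
Discount back 10 years: 595,102.9709 × (1+0.029)^(−10) = 595,102.9709 × 0.751357 = 447,134.6959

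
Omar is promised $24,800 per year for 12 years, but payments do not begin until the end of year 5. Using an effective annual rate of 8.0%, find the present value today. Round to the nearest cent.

$137,373.21

Value one period before first payment (t=4): 24800 × [1 − (1+0.08)^(−12)] / 0.08 = 24800 × 7.536078 = 186,894.7348
Discount back 4 years: 186,894.7348 × (1+0.08)^(−4) = 186,894.7348 × 0.735030 = 137,373.2094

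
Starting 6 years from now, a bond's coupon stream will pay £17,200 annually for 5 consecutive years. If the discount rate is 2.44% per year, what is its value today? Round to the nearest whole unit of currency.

£70,957

Value one period before first payment (t=5): 17200 × [1 − (1+0.0244)^(−5)] / 0.0244 = 17200 × 4.653864 = 80,046.4546
Discount back 5 years: 80,046.4546 × (1+0.0244)^(−5) = 80,046.4546 × 0.886446 = 70,956.8376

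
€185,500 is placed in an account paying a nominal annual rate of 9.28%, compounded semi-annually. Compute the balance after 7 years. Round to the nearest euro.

€350,036

With 2 periods per year: i = 0.0464, n = 14.
FV = 185,500 × (1 + 0.0464)^14 = 350,035.5449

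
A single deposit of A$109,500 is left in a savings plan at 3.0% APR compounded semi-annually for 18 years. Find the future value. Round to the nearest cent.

A$187,150.78

Periodic rate i = 0.03/2 = 0.015; n = 18 × 2 = 36 periods.
109,500 × (1+0.015)^36 = 109,500 × 1.709140 = 187,150.7794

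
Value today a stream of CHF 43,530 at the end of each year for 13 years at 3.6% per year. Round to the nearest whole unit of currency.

CHF 445,666

Annuity factor a(13|0.036) = 10.238138; PV = 43530 × 10.238138 = 445,666.1310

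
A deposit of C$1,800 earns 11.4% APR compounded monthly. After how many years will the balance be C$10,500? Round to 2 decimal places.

Periodic rate i = 0.114/12 = 0.0095.
n = ln(10500/1800) / ln(1+0.0095) = ln(5.83333) / 0.009455 = 186.5213 months
= 186.5213/12 years

15.54 years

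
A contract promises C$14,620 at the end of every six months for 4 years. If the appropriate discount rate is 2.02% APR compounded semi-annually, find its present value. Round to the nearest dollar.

C$111,818

With 2 periods per year: i = 0.0101, n = 8.
Annuity factor a(8|0.0101) = 7.648309; PV = 14620 × 7.648309 = 111,818.2815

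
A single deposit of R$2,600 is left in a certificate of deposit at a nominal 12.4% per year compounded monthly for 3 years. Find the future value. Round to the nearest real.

R$3,764

Periodic rate i = 0.124/12 = 0.0103333; n = 3 × 12 = 36 periods.
2,600 × (1+0.0103333)^36 = 2,600 × 1.447867 = 3,764.4531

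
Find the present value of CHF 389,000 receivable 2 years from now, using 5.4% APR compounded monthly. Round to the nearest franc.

CHF 349,262

i = 0.054/12 = 0.0045 per month; n = 2·12 = 24.
PV = 389,000 / (1 + 0.0045)^24 = 389,000 / 1.113778 = 349,261.7416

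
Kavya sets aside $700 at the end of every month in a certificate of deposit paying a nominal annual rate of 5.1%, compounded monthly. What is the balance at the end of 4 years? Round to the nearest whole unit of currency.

i = 0.051/12 = 0.00425 per month; n = 4·12 = 48.
FV = 700 × [(1+0.00425)^48 − 1] / 0.00425 = 700 × 53.121922 = 37,185.3455

$37,185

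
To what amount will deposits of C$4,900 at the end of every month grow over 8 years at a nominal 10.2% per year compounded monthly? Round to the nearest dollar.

C$722,693

i = 0.102/12 = 0.0085 per month; n = 8·12 = 96.
FV = 4900 × [(1+0.0085)^96 − 1] / 0.0085 = 4900 × 147.488342 = 722,692.8772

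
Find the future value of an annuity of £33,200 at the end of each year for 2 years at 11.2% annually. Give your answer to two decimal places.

£70,118.40

FV = PMT · [(1+i)^n − 1] / i = 33200 · 2.112000 = 70,118.4000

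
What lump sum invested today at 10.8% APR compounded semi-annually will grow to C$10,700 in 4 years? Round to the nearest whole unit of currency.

C$7,025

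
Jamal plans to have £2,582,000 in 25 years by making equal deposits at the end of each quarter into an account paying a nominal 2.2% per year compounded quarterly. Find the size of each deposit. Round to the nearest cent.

£19,436.30

Periodic rate i = 0.022/4 = 0.0055; n = 25 × 4 = 100 periods.
FV-annuity factor = 132.844184; PMT = 2.582e+06 / 132.844184 = 19,436.3044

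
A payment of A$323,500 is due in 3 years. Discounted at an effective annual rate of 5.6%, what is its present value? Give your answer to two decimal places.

PV = FV·(1+i)^(−n) = 323,500 × 0.849197 = 274,715.0993

A$274,715.10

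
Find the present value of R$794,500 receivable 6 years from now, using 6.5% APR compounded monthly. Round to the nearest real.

Periodic rate i = 0.065/12 = 0.00541667; n = 6 × 12 = 72 periods.
PV = FV·(1+i)^(−n) = 794,500 × 0.677770 = 538,488.1211

R$538,488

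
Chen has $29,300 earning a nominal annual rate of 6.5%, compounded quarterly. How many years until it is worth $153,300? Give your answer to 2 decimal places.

Periodic rate i = 0.065/4 = 0.01625.
n = ln(153300/29300) / ln(1+0.01625) = ln(5.23208) / 0.016119 = 102.6596 quarters
= 102.6596/4 years

25.66 years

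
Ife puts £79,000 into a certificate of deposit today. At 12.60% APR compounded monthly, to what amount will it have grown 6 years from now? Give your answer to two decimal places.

Periodic rate i = 0.126/12 = 0.0105; n = 6 × 12 = 72 periods.
79,000 × (1+0.0105)^72 = 79,000 × 2.121362 = 167,587.6367

£167,587.64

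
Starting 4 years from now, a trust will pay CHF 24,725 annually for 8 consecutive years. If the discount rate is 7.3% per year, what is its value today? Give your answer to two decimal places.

CHF 118,133.41

PV at t=3 (ordinary 8-year annuity): 24725 × a(8|0.073) = 24725 × 5.902495 = 145,939.1864
PV₀ = 145,939.1864 / (1+0.073)^3 = 145,939.1864 / 1.235376 = 118,133.4139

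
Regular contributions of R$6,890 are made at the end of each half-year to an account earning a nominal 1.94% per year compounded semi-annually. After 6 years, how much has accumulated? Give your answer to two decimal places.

Periodic rate i = 0.0194/2 = 0.0097; n = 6 × 2 = 12 periods.
FV = PMT · [(1+i)^n − 1] / i = 6890 · 12.661359 = 87,236.7612

R$87,236.76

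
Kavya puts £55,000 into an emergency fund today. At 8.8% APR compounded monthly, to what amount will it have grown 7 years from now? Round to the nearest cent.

i = 0.088/12 = 0.00733333 per month; n = 7·12 = 84.
FV = PV·(1+i)^n = 55,000 × 1.847350 = 101,604.2638

£101,604.26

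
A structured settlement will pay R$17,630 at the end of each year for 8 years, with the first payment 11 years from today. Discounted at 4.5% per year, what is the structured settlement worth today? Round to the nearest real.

R$74,879

Value one period before first payment (t=10): 17630 × [1 − (1+0.045)^(−8)] / 0.045 = 17630 × 6.595886 = 116,285.4714
Discount back 10 years: 116,285.4714 × (1+0.045)^(−10) = 116,285.4714 × 0.643928 = 74,879.4340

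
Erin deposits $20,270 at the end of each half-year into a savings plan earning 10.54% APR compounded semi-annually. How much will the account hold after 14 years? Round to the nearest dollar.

$1,235,585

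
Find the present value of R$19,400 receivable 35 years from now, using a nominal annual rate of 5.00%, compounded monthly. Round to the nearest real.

R$3,383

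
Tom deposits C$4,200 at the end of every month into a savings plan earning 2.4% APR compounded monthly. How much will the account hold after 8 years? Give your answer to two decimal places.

C$444,020.24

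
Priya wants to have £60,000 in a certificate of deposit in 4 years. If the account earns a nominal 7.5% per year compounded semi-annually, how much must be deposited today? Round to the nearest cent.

Periodic rate i = 0.075/2 = 0.0375; n = 4 × 2 = 8 periods.
PV = FV·(1+i)^(−n) = 60,000 × 0.744895 = 44,693.7101

£44,693.71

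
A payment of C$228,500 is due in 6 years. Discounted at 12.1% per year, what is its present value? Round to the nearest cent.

C$115,146.97

PV = 228,500 / (1 + 0.121)^6 = 228,500 / 1.984420 = 115,146.9738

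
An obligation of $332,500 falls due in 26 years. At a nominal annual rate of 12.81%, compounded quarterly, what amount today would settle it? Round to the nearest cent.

$12,531.67

With 4 periods per year: i = 0.032025, n = 104.
PV = FV·(1+i)^(−n) = 332,500 × 0.037689 = 12,531.6712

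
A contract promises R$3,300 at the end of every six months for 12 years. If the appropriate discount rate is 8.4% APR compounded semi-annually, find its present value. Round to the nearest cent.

R$49,300.30

i = 0.084/2 = 0.042 per half-year; n = 12·2 = 24.
Annuity factor a(24|0.042) = 14.939486; PV = 3300 × 14.939486 = 49,300.3049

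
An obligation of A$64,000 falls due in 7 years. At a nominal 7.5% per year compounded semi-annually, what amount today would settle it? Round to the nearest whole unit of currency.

With 2 periods per year: i = 0.0375, n = 14.
Discount factor = (1+0.0375)^(−14) = 0.597264; PV = 64,000 × 0.597264 = 38,224.9124

A$38,225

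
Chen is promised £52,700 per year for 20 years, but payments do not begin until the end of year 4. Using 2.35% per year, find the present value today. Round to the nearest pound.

£777,219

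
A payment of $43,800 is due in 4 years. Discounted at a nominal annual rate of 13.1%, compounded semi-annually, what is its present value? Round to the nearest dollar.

$26,366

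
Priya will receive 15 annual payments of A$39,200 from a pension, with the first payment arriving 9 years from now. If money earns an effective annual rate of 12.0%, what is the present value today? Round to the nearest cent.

A$107,831.12

PV at t=8 (ordinary 15-year annuity): 39200 × a(15|0.12) = 39200 × 6.810864 = 266,985.8880
Discount back 8 years: 266,985.8880 × (1+0.12)^(−8) = 266,985.8880 × 0.403883 = 107,831.1223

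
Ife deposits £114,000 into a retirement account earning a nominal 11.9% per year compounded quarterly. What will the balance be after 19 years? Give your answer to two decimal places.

£1,058,087.78

i = 0.119/4 = 0.02975 per quarter; n = 19·4 = 76.
114,000 × (1+0.02975)^76 = 114,000 × 9.281472 = 1,058,087.7810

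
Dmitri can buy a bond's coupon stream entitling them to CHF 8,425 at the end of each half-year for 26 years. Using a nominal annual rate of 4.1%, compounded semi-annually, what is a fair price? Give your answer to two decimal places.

CHF 267,908.57

i = 0.041/2 = 0.0205 per half-year; n = 26·2 = 52.
PV = PMT · [1 − (1+i)^(−n)] / i = 8425 · 31.799237 = 267,908.5744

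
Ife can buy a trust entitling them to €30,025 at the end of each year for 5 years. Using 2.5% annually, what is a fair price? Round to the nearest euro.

€139,491

Annuity factor a(5|0.025) = 4.645828; PV = 30025 × 4.645828 = 139,491.0006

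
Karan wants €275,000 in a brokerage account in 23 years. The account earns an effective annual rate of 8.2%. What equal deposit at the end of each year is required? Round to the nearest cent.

€4,398.54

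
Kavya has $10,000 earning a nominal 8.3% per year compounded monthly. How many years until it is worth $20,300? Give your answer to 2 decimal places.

8.56 years

Periodic rate i = 0.083/12 = 0.00691667.
n = ln(20300/10000) / ln(1+0.00691667) = ln(2.03000) / 0.006893 = 102.7202 months
= 102.7202/12 years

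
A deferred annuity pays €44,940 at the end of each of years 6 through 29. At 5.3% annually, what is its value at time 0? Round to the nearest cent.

PV at t=5 (ordinary 24-year annuity): 44940 × a(24|0.053) = 44940 × 13.404773 = 602,410.5125
PV₀ = 602,410.5125 / (1+0.053)^5 = 602,410.5125 / 1.294619 = 465,318.8928

€465,318.89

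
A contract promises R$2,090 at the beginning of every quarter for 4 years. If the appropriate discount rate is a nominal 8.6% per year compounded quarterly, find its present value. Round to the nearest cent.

i = 0.086/4 = 0.0215 per quarter; n = 4·4 = 16.
Annuity factor a(16|0.0215) × (1+i) = 13.706236; PV = 2090 × 13.706236 = 28,646.0332
(annuity-due: payments at period start, so ×(1+i).)

R$28,646.03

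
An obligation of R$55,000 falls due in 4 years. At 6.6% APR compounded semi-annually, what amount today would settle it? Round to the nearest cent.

i = 0.066/2 = 0.033 per half-year; n = 4·2 = 8.
PV = 55,000 / (1 + 0.033)^8 = 55,000 / 1.296590 = 42,418.9698

R$42,418.97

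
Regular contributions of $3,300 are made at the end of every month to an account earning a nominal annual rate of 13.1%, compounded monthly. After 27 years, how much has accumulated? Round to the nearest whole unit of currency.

$9,888,303

Periodic rate i = 0.131/12 = 0.0109167; n = 27 × 12 = 324 periods.
FV = PMT · [(1+i)^n − 1] / i = 3300 · 2996.455417 = 9,888,302.8774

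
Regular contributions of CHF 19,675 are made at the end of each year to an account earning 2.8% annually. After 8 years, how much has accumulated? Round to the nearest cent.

CHF 173,719.93

FV = 19675 × [(1+0.028)^8 − 1] / 0.028 = 19675 × 8.829476 = 173,719.9314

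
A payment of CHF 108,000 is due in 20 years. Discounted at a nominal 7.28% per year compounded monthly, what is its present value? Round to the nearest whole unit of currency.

CHF 25,293

Periodic rate i = 0.0728/12 = 0.00606667; n = 20 × 12 = 240 periods.
PV = 108,000 / (1 + 0.00606667)^240 = 108,000 / 4.269946 = 25,293.0582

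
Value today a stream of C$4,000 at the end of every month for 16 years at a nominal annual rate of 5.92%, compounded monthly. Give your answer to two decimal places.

i = 0.0592/12 = 0.00493333 per month; n = 16·12 = 192.
PV = PMT · [1 − (1+i)^(−n)] / i = 4000 · 123.906157 = 495,624.6286

C$495,624.63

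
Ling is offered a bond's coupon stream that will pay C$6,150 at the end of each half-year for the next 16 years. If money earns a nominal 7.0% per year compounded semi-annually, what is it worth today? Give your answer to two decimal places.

i = 0.07/2 = 0.035 per half-year; n = 16·2 = 32.
PV = PMT · [1 − (1+i)^(−n)] / i = 6150 · 19.068865 = 117,273.5226

C$117,273.52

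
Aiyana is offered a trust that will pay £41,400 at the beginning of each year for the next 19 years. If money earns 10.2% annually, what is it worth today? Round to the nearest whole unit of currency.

Annuity factor a(19|0.102) × (1+i) = 9.097324; PV = 41400 × 9.097324 = 376,629.2129
(Beginning-of-period payments → annuity-due factor ×(1+i).)

£376,629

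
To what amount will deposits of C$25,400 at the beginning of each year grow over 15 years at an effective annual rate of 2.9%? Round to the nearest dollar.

FV = PMT · [(1+i)^n − 1] / i × (1+i) = 25400 · 18.998609 = 482,564.6602
Payments are at the start of each period, so multiply by (1+i).

C$482,565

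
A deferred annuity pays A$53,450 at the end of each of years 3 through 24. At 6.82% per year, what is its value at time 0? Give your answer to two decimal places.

PV at t=2 (ordinary 22-year annuity): 53450 × a(22|0.0682) = 53450 × 11.228292 = 600,152.2238
Discount back 2 years: 600,152.2238 × (1+0.0682)^(−2) = 600,152.2238 × 0.876385 = 525,964.3062

A$525,964.31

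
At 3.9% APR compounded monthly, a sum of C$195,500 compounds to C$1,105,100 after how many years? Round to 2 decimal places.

44.49 years

Periodic rate i = 0.039/12 = 0.00325.
(1+i)^n = 1.1051e+06/195500 = 5.65269, so n = ln 5.65269 / ln 1.00325 = 533.8289 months
= 533.8289/12 years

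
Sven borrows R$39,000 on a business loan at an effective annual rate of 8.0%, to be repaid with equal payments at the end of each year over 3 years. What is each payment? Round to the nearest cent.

R$15,133.31

PMT = 39000 / ( [1 − (1+0.08)^(−3)] / 0.08 ) = 39000 / 2.577097 = 15,133.3070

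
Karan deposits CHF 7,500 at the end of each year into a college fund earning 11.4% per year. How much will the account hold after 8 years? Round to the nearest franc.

FV = PMT · [(1+i)^n − 1] / i = 7500 · 12.033499 = 90,251.2439

CHF 90,251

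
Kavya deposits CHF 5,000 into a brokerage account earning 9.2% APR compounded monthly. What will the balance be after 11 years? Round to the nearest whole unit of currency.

Periodic rate i = 0.092/12 = 0.00766667; n = 11 × 12 = 132 periods.
FV = 5,000 × (1 + 0.00766667)^132 = 13,702.4999

CHF 13,702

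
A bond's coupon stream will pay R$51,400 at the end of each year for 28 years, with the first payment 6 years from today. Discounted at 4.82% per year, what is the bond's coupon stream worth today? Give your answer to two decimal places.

Value one period before first payment (t=5): 51400 × [1 − (1+0.0482)^(−28)] / 0.0482 = 51400 × 15.194029 = 780,973.1115
Discount back 5 years: 780,973.1115 × (1+0.0482)^(−5) = 780,973.1115 × 0.790277 = 617,184.9180

R$617,184.92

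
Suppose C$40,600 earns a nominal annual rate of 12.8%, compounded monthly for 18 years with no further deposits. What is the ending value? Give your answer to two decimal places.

i = 0.128/12 = 0.0106667 per month; n = 18·12 = 216.
FV = 40,600 × (1 + 0.0106667)^216 = 401,644.2533

C$401,644.25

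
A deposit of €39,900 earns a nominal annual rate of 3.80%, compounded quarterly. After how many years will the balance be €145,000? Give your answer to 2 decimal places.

Periodic rate i = 0.038/4 = 0.0095.
(1+i)^n = 145000/39900 = 3.63409, so n = ln 3.63409 / ln 1.0095 = 136.4713 quarters
= 136.4713/4 years

34.12 years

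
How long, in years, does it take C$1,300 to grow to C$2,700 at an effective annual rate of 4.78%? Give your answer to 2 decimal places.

15.65 years

n = ln(2700/1300) / ln(1+0.0478) = ln(2.07692) / 0.046693 = 15.6531 years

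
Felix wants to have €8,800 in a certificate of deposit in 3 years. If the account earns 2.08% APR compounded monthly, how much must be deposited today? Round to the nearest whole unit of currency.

€8,268

Periodic rate i = 0.0208/12 = 0.00173333; n = 3 × 12 = 36 periods.
Discount factor = (1+0.00173333)^(−36) = 0.939558; PV = 8,800 × 0.939558 = 8,268.1083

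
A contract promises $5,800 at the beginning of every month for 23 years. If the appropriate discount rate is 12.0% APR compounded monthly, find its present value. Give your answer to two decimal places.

$548,211.91

Periodic rate i = 0.12/12 = 0.01; n = 23 × 12 = 276 periods.
PV = PMT · [1 − (1+i)^(−n)] / i × (1+i) = 5800 · 94.519296 = 548,211.9147
(annuity-due: payments at period start, so ×(1+i).)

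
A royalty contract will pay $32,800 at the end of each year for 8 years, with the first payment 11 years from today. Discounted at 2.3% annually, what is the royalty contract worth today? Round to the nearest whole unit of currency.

Value one period before first payment (t=10): 32800 × [1 − (1+0.023)^(−8)] / 0.023 = 32800 × 7.231676 = 237,198.9717
Discount back 10 years: 237,198.9717 × (1+0.023)^(−10) = 237,198.9717 × 0.796606 = 188,954.1631

$188,954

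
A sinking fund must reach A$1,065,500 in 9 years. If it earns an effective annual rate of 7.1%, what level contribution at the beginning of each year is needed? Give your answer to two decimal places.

FV-annuity factor × (1+i) = 12.881880; PMT = 1.0655e+06 / 12.881880 = 82,713.0840

A$82,713.08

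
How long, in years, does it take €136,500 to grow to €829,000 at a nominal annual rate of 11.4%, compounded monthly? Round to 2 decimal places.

15.90 years

Periodic rate i = 0.114/12 = 0.0095.
n = ln(829000/136500) / ln(1+0.0095) = ln(6.07326) / 0.009455 = 190.7843 months
= 190.7843/12 years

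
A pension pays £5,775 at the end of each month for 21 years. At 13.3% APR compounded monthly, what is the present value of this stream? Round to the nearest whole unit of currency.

With 12 periods per year: i = 0.0110833, n = 252.
PV = 5775 × [1 − (1+0.0110833)^(−252)] / 0.0110833 = 5775 × 84.614854 = 488,650.7819

£488,651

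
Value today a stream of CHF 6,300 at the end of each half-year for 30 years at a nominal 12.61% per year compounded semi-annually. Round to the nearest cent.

CHF 97,371.32

Periodic rate i = 0.1261/2 = 0.06305; n = 30 × 2 = 60 periods.
PV = 6300 × [1 − (1+0.06305)^(−60)] / 0.06305 = 6300 × 15.455765 = 97,371.3215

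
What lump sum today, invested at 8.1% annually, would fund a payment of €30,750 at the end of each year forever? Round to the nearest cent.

PV = PMT / i = 30750 / 0.081 = 379,629.6296

€379,629.63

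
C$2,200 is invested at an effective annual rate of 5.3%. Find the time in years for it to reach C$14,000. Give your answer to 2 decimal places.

n = ln(14000/2200) / ln(1+0.053) = ln(6.36364) / 0.051643 = 35.8343 years

35.83 years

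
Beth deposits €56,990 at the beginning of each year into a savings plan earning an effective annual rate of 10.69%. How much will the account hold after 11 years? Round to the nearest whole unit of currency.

FV = PMT · [(1+i)^n − 1] / i × (1+i) = 56990 · 21.291763 = 1,213,417.5902
(Beginning-of-period payments → annuity-due factor ×(1+i).)

€1,213,418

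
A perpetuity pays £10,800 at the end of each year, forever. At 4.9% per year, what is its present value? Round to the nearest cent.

£220,408.16

PV = PMT / i = 10800 / 0.049 = 220,408.1633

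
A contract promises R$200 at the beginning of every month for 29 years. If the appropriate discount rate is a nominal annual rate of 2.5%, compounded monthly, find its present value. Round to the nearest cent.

R$49,572.83

With 12 periods per year: i = 0.00208333, n = 348.
PV = 200 × [1 − (1+0.00208333)^(−348)] / 0.00208333 × (1+i) = 200 × 247.864127 = 49,572.8253
(annuity-due: payments at period start, so ×(1+i).)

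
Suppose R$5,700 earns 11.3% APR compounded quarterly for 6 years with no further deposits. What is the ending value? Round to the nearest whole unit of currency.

i = 0.113/4 = 0.02825 per quarter; n = 6·4 = 24.
FV = 5,700 × (1 + 0.02825)^24 = 11,123.5674

R$11,124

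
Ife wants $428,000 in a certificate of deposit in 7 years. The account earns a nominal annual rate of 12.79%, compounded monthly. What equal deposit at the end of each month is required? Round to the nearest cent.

Periodic rate i = 0.1279/12 = 0.0106583; n = 7 × 12 = 84 periods.
FV-annuity factor = 134.777135; PMT = 428000 / 134.777135 = 3,175.6128

$3,175.61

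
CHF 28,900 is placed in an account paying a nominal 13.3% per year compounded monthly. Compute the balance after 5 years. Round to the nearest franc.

Periodic rate i = 0.133/12 = 0.0110833; n = 5 × 12 = 60 periods.
FV = PV·(1+i)^n = 28,900 × 1.937390 = 55,990.5761

CHF 55,991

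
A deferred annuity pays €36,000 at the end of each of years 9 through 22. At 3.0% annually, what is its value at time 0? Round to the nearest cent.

€321,020.08

PV at t=8 (ordinary 14-year annuity): 36000 × a(14|0.03) = 36000 × 11.296073 = 406,658.6330
Discount back 8 years: 406,658.6330 × (1+0.03)^(−8) = 406,658.6330 × 0.789409 = 321,020.0801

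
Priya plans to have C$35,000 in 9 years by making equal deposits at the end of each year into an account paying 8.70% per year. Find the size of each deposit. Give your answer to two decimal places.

C$2,721.95

FV-annuity factor = 12.858421; PMT = 35000 / 12.858421 = 2,721.9517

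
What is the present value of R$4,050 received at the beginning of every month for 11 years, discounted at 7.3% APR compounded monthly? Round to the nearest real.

With 12 periods per year: i = 0.00608333, n = 132.
Annuity factor a(132|0.00608333) × (1+i) = 91.114090; PV = 4050 × 91.114090 = 369,012.0638
(annuity-due: payments at period start, so ×(1+i).)

R$369,012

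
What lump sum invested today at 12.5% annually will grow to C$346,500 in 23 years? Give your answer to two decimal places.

PV = FV·(1+i)^(−n) = 346,500 × 0.066603 = 23,077.8434

C$23,077.84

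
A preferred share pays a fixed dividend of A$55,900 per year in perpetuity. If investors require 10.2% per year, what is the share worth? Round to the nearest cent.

PV = PMT / i = 55900 / 0.102 = 548,039.2157

A$548,039.22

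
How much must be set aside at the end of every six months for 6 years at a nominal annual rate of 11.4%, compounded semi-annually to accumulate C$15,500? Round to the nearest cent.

C$935.01

With 2 periods per year: i = 0.057, n = 12.
PMT = 15500 / ( [(1+0.057)^12 − 1] / 0.057 ) = 15500 / 16.577395 = 935.0082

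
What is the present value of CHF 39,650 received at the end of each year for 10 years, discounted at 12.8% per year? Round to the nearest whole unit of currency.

CHF 216,881

Annuity factor a(10|0.128) = 5.469895; PV = 39650 × 5.469895 = 216,881.3436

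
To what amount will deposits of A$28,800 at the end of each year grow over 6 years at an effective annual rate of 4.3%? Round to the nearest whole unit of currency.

FV = 28800 × [(1+0.043)^6 − 1] / 0.043 = 28800 × 6.683193 = 192,475.9660

A$192,476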